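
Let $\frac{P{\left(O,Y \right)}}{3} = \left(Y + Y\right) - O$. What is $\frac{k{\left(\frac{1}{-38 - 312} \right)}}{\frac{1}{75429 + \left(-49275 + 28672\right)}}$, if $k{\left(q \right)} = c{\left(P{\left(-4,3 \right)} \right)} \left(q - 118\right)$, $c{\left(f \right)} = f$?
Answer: $- \frac{6793105878}{35} \approx -1.9409 \cdot 10^{8}$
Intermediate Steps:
$P{\left(O,Y \right)} = - 3 O + 6 Y$ ($P{\left(O,Y \right)} = 3 \left(\left(Y + Y\right) - O\right) = 3 \left(2 Y - O\right) = 3 \left(- O + 2 Y\right) = - 3 O + 6 Y$)
$k{\left(q \right)} = -3540 + 30 q$ ($k{\left(q \right)} = \left(\left(-3\right) \left(-4\right) + 6 \cdot 3\right) \left(q - 118\right) = \left(12 + 18\right) \left(-118 + q\right) = 30 \left(-118 + q\right) = -3540 + 30 q$)
$\frac{k{\left(\frac{1}{-38 - 312} \right)}}{\frac{1}{75429 + \left(-49275 + 28672\right)}} = \frac{-3540 + \frac{30}{-38 - 312}}{\frac{1}{75429 + \left(-49275 + 28672\right)}} = \frac{-3540 + \frac{30}{-38 - 312}}{\frac{1}{75429 - 20603}} = \frac{-3540 + \frac{30}{-350}}{\frac{1}{54826}} = \left(-3540 + 30 \left(- \frac{1}{350}\right)\right) \frac{1}{\frac{1}{54826}} = \left(-3540 - \frac{3}{35}\right) 54826 = \left(- \frac{123903}{35}\right) 54826 = - \frac{6793105878}{35}$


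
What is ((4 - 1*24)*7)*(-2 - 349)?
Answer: 49140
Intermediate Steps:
((4 - 1*24)*7)*(-2 - 349) = ((4 - 24)*7)*(-351) = -20*7*(-351) = -140*(-351) = 49140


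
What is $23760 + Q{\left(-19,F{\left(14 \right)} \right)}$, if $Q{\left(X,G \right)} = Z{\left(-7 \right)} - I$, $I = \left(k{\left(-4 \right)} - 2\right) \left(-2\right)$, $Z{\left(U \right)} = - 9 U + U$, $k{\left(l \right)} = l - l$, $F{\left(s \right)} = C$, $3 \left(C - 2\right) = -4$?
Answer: $23812$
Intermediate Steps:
$C = \frac{2}{3}$ ($C = 2 + \frac{1}{3} \left(-4\right) = 2 - \frac{4}{3} = \frac{2}{3} \approx 0.66667$)
$F{\left(s \right)} = \frac{2}{3}$
$k{\left(l \right)} = 0$
$Z{\left(U \right)} = - 8 U$
$I = 4$ ($I = \left(0 - 2\right) \left(-2\right) = \left(-2\right) \left(-2\right) = 4$)
$Q{\left(X,G \right)} = 52$ ($Q{\left(X,G \right)} = \left(-8\right) \left(-7\right) - 4 = 56 - 4 = 52$)
$23760 + Q{\left(-19,F{\left(14 \right)} \right)} = 23760 + 52 = 23812$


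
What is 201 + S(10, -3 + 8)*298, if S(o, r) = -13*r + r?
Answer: -17679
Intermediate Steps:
S(o, r) = -12*r
201 + S(10, -3 + 8)*298 = 201 - 12*(-3 + 8)*298 = 201 - 12*5*298 = 201 - 60*298 = 201 - 17880 = -17679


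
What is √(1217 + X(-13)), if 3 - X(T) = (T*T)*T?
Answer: √3417 ≈ 58.455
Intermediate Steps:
X(T) = 3 - T³ (X(T) = 3 - T*T*T = 3 - T²*T = 3 - T³)
√(1217 + X(-13)) = √(1217 + (3 - 1*(-13)³)) = √(1217 + (3 - 1*(-2197))) = √(1217 + (3 + 2197)) = √(1217 + 2200) = √3417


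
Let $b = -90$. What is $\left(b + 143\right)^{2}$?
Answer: $2809$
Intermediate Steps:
$\left(b + 143\right)^{2} = \left(-90 + 143\right)^{2} = 53^{2} = 2809$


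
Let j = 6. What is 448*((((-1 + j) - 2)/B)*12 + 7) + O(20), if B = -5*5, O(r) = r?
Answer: 62772/25 ≈ 2510.9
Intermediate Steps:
B = -25
448*((((-1 + j) - 2)/B)*12 + 7) + O(20) = 448*((((-1 + 6) - 2)/(-25))*12 + 7) + 20 = 448*(((5 - 2)*(-1/25))*12 + 7) + 20 = 448*((3*(-1/25))*12 + 7) + 20 = 448*(-3/25*12 + 7) + 20 = 448*(-36/25 + 7) + 20 = 448*(139/25) + 20 = 62272/25 + 20 = 62772/25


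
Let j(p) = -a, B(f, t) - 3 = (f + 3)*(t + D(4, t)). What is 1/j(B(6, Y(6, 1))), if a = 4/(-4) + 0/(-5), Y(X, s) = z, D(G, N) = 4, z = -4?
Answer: 1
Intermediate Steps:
Y(X, s) = -4
a = -1 (a = 4*(-¼) + 0*(-⅕) = -1 + 0 = -1)
B(f, t) = 3 + (3 + f)*(4 + t) (B(f, t) = 3 + (f + 3)*(t + 4) = 3 + (3 + f)*(4 + t))
j(p) = 1 (j(p) = -1*(-1) = 1)
1/j(B(6, Y(6, 1))) = 1/1 = 1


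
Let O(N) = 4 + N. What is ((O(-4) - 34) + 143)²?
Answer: 11881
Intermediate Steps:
((O(-4) - 34) + 143)² = (((4 - 4) - 34) + 143)² = ((0 - 34) + 143)² = (-34 + 143)² = 109² = 11881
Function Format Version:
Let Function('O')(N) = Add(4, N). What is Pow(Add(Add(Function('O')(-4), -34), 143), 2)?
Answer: 11881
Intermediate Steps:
Pow(Add(Add(Function('O')(-4), -34), 143), 2) = Pow(Add(Add(Add(4, -4), -34), 143), 2) = Pow(Add(Add(0, -34), 143), 2) = Pow(Add(-34, 143), 2) = Pow(109, 2) = 11881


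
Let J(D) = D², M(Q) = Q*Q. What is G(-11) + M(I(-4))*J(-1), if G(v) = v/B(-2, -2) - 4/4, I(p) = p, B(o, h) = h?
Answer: 41/2 ≈ 20.500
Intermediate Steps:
M(Q) = Q²
G(v) = -1 - v/2 (G(v) = v/(-2) - 4/4 = v*(-½) - 4*¼ = -v/2 - 1 = -1 - v/2)
G(-11) + M(I(-4))*J(-1) = (-1 - ½*(-11)) + (-4)²*(-1)² = (-1 + 11/2) + 16*1 = 9/2 + 16 = 41/2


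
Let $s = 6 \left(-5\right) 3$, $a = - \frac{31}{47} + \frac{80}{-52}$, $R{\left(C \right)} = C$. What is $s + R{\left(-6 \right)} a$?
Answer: $- \frac{46932}{611} \approx -76.812$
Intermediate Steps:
$a = - \frac{1343}{611}$ ($a = \left(-31\right) \frac{1}{47} + 80 \left(- \frac{1}{52}\right) = - \frac{31}{47} - \frac{20}{13} = - \frac{1343}{611} \approx -2.198$)
$s = -90$ ($s = \left(-30\right) 3 = -90$)
$s + R{\left(-6 \right)} a = -90 - - \frac{8058}{611} = -90 + \frac{8058}{611} = - \frac{46932}{611}$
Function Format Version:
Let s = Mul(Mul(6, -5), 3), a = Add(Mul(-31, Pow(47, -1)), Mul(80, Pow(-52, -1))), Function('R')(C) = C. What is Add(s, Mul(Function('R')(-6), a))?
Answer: Rational(-46932, 611) ≈ -76.812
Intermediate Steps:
a = Rational(-1343, 611) (a = Add(Mul(-31, Rational(1, 47)), Mul(80, Rational(-1, 52))) = Add(Rational(-31, 47), Rational(-20, 13)) = Rational(-1343, 611) ≈ -2.1980)
s = -90 (s = Mul(-30, 3) = -90)
Add(s, Mul(Function('R')(-6), a)) = Add(-90, Mul(-6, Rational(-1343, 611))) = Add(-90, Rational(8058, 611)) = Rational(-46932, 611)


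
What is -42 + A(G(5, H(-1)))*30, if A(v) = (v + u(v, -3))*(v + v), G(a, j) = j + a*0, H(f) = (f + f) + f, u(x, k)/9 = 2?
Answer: -2742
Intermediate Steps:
u(x, k) = 18 (u(x, k) = 9*2 = 18)
H(f) = 3*f (H(f) = 2*f + f = 3*f)
G(a, j) = j (G(a, j) = j + 0 = j)
A(v) = 2*v*(18 + v) (A(v) = (v + 18)*(v + v) = (18 + v)*(2*v) = 2*v*(18 + v))
-42 + A(G(5, H(-1)))*30 = -42 + (2*(3*(-1))*(18 + 3*(-1)))*30 = -42 + (2*(-3)*(18 - 3))*30 = -42 + (2*(-3)*15)*30 = -42 - 90*30 = -42 - 2700 = -2742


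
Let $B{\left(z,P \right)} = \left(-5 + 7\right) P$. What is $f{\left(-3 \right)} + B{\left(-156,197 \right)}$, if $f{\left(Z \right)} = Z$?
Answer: $391$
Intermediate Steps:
$B{\left(z,P \right)} = 2 P$
$f{\left(-3 \right)} + B{\left(-156,197 \right)} = -3 + 2 \cdot 197 = -3 + 394 = 391$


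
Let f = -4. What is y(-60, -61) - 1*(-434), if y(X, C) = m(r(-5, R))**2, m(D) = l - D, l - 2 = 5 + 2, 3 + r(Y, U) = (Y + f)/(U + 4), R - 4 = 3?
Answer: 72395/121 ≈ 598.31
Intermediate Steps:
R = 7 (R = 4 + 3 = 7)
r(Y, U) = -3 + (-4 + Y)/(4 + U) (r(Y, U) = -3 + (Y - 4)/(U + 4) = -3 + (-4 + Y)/(4 + U))
l = 9 (l = 2 + (5 + 2) = 2 + 7 = 9)
m(D) = 9 - D
y(X, C) = 19881/121 (y(X, C) = (9 - (-16 - 5 - 3*7)/(4 + 7))**2 = (9 - (-16 - 5 - 21)/11)**2 = (9 - (-42)/11)**2 = (9 - 1*(-42/11))**2 = (9 + 42/11)**2 = (141/11)**2 = 19881/121)
y(-60, -61) - 1*(-434) = 19881/121 - 1*(-434) = 19881/121 + 434 = 72395/121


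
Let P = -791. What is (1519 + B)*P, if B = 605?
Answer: -1680084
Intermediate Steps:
(1519 + B)*P = (1519 + 605)*(-791) = 2124*(-791) = -1680084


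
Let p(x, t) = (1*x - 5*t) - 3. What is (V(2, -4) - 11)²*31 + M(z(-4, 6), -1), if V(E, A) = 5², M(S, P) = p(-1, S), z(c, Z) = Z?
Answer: 6042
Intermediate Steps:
p(x, t) = -3 + x - 5*t (p(x, t) = (x - 5*t) - 3 = -3 + x - 5*t)
M(S, P) = -4 - 5*S (M(S, P) = -3 - 1 - 5*S = -4 - 5*S)
V(E, A) = 25
(V(2, -4) - 11)²*31 + M(z(-4, 6), -1) = (25 - 11)²*31 + (-4 - 5*6) = 14²*31 + (-4 - 30) = 196*31 - 34 = 6076 - 34 = 6042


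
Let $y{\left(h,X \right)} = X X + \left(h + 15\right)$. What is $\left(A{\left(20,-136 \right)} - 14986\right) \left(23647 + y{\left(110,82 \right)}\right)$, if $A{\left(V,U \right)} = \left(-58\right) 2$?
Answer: $-460550592$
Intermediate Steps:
$y{\left(h,X \right)} = 15 + h + X^{2}$ ($y{\left(h,X \right)} = X^{2} + \left(15 + h\right) = 15 + h + X^{2}$)
$A{\left(V,U \right)} = -116$
$\left(A{\left(20,-136 \right)} - 14986\right) \left(23647 + y{\left(110,82 \right)}\right) = \left(-116 - 14986\right) \left(23647 + \left(15 + 110 + 82^{2}\right)\right) = - 15102 \left(23647 + \left(15 + 110 + 6724\right)\right) = - 15102 \left(23647 + 6849\right) = \left(-15102\right) 30496 = -460550592$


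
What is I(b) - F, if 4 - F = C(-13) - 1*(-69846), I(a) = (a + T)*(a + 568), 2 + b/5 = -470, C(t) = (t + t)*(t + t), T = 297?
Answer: 3767414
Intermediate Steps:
C(t) = 4*t² (C(t) = (2*t)*(2*t) = 4*t²)
b = -2360 (b = -10 + 5*(-470) = -10 - 2350 = -2360)
I(a) = (297 + a)*(568 + a) (I(a) = (a + 297)*(a + 568) = (297 + a)*(568 + a))
F = -70518 (F = 4 - (4*(-13)² - 1*(-69846)) = 4 - (4*169 + 69846) = 4 - (676 + 69846) = 4 - 1*70522 = 4 - 70522 = -70518)
I(b) - F = (168696 + (-2360)² + 865*(-2360)) - 1*(-70518) = (168696 + 5569600 - 2041400) + 70518 = 3696896 + 70518 = 3767414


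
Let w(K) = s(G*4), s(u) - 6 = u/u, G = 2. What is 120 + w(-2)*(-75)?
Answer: -405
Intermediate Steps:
s(u) = 7 (s(u) = 6 + u/u = 6 + 1 = 7)
w(K) = 7
120 + w(-2)*(-75) = 120 + 7*(-75) = 120 - 525 = -405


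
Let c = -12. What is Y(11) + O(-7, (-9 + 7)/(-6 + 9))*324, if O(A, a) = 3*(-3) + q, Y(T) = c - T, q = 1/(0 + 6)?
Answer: -2885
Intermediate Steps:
q = ⅙ (q = 1/6 = ⅙ ≈ 0.16667)
Y(T) = -12 - T
O(A, a) = -53/6 (O(A, a) = 3*(-3) + ⅙ = -9 + ⅙ = -53/6)
Y(11) + O(-7, (-9 + 7)/(-6 + 9))*324 = (-12 - 1*11) - 53/6*324 = (-12 - 11) - 2862 = -23 - 2862 = -2885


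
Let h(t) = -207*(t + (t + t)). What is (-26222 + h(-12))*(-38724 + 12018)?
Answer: 501271620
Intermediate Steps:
h(t) = -621*t (h(t) = -207*(t + 2*t) = -621*t)
(-26222 + h(-12))*(-38724 + 12018) = (-26222 - 621*(-12))*(-38724 + 12018) = (-26222 + 7452)*(-26706) = -18770*(-26706) = 501271620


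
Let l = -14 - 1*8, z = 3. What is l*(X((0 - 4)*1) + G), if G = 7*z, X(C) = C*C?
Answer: -814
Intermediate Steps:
X(C) = C²
l = -22 (l = -14 - 8 = -22)
G = 21 (G = 7*3 = 21)
l*(X((0 - 4)*1) + G) = -22*(((0 - 4)*1)² + 21) = -22*((-4*1)² + 21) = -22*((-4)² + 21) = -22*(16 + 21) = -22*37 = -814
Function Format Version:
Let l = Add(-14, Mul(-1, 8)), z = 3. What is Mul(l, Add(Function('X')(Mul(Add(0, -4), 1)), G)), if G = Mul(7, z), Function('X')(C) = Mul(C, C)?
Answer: -814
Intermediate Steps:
Function('X')(C) = Pow(C, 2)
l = -22 (l = Add(-14, -8) = -22)
G = 21 (G = Mul(7, 3) = 21)
Mul(l, Add(Function('X')(Mul(Add(0, -4), 1)), G)) = Mul(-22, Add(Pow(Mul(Add(0, -4), 1), 2), 21)) = Mul(-22, Add(Pow(Mul(-4, 1), 2), 21)) = Mul(-22, Add(Pow(-4, 2), 21)) = Mul(-22, Add(16, 21)) = Mul(-22, 37) = -814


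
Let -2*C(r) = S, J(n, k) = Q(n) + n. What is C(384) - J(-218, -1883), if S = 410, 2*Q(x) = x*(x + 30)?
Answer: -20479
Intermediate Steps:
Q(x) = x*(30 + x)/2 (Q(x) = (x*(x + 30))/2 = (x*(30 + x))/2 = x*(30 + x)/2)
J(n, k) = n + n*(30 + n)/2 (J(n, k) = n*(30 + n)/2 + n = n + n*(30 + n)/2)
C(r) = -205 (C(r) = -½*410 = -205)
C(384) - J(-218, -1883) = -205 - (-218)*(32 - 218)/2 = -205 - (-218)*(-186)/2 = -205 - 1*20274 = -205 - 20274 = -20479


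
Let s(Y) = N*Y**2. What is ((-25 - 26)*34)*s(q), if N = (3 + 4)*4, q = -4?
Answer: -776832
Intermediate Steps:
N = 28 (N = 7*4 = 28)
s(Y) = 28*Y**2
((-25 - 26)*34)*s(q) = ((-25 - 26)*34)*(28*(-4)**2) = (-51*34)*(28*16) = -1734*448 = -776832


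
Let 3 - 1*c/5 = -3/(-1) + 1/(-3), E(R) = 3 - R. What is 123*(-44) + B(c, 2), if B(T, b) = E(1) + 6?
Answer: -5404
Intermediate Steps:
c = 5/3 (c = 15 - 5*(-3/(-1) + 1/(-3)) = 15 - 5*(-3*(-1) + 1*(-⅓)) = 15 - 5*(3 - ⅓) = 15 - 5*8/3 = 15 - 40/3 = 5/3 ≈ 1.6667)
B(T, b) = 8 (B(T, b) = (3 - 1*1) + 6 = (3 - 1) + 6 = 2 + 6 = 8)
123*(-44) + B(c, 2) = 123*(-44) + 8 = -5412 + 8 = -5404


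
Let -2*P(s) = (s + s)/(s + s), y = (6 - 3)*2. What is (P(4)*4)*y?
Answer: -12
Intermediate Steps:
y = 6 (y = 3*2 = 6)
P(s) = -½ (P(s) = -(s + s)/(2*(s + s)) = -2*s/(2*(2*s)) = -2*s*1/(2*s)/2 = -½*1 = -½)
(P(4)*4)*y = -½*4*6 = -2*6 = -12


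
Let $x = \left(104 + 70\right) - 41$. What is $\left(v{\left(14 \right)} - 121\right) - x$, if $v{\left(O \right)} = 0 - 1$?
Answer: $-255$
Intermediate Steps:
$v{\left(O \right)} = -1$
$x = 133$ ($x = 174 - 41 = 133$)
$\left(v{\left(14 \right)} - 121\right) - x = \left(-1 - 121\right) - 133 = -122 - 133 = -255$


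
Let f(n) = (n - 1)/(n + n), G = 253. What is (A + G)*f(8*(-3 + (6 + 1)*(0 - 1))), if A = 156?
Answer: 33129/160 ≈ 207.06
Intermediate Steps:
f(n) = (-1 + n)/(2*n) (f(n) = (-1 + n)/((2*n)) = (-1 + n)*(1/(2*n)) = (-1 + n)/(2*n))
(A + G)*f(8*(-3 + (6 + 1)*(0 - 1))) = (156 + 253)*((-1 + 8*(-3 + (6 + 1)*(0 - 1)))/(2*((8*(-3 + (6 + 1)*(0 - 1)))))) = 409*((-1 + 8*(-3 + 7*(-1)))/(2*((8*(-3 + 7*(-1)))))) = 409*((-1 + 8*(-3 - 7))/(2*((8*(-3 - 7))))) = 409*((-1 + 8*(-10))/(2*((8*(-10))))) = 409*((½)*(-1 - 80)/(-80)) = 409*((½)*(-1/80)*(-81)) = 409*(81/160) = 33129/160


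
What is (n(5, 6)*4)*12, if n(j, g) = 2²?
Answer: 192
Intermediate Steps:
n(j, g) = 4
(n(5, 6)*4)*12 = (4*4)*12 = 16*12 = 192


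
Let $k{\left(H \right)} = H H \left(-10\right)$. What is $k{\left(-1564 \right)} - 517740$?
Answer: $-24978700$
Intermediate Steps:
$k{\left(H \right)} = - 10 H^{2}$ ($k{\left(H \right)} = H^{2} \left(-10\right) = - 10 H^{2}$)
$k{\left(-1564 \right)} - 517740 = - 10 \left(-1564\right)^{2} - 517740 = \left(-10\right) 2446096 - 517740 = -24460960 - 517740 = -24978700$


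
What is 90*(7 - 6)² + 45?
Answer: 135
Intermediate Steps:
90*(7 - 6)² + 45 = 90*1² + 45 = 90*1 + 45 = 90 + 45 = 135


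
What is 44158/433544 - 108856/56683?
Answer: -2031402625/1117026116 ≈ -1.8186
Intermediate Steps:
44158/433544 - 108856/56683 = 44158*(1/433544) - 108856*1/56683 = 22079/216772 - 9896/5153 = -2031402625/1117026116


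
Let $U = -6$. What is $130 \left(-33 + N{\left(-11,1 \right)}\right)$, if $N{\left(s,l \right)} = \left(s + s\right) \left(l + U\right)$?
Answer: $10010$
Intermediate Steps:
$N{\left(s,l \right)} = 2 s \left(-6 + l\right)$ ($N{\left(s,l \right)} = \left(s + s\right) \left(l - 6\right) = 2 s \left(-6 + l\right)$)
$130 \left(-33 + N{\left(-11,1 \right)}\right) = 130 \left(-33 + 2 \left(-11\right) \left(-6 + 1\right)\right) = 130 \left(-33 + 2 \left(-11\right) \left(-5\right)\right) = 130 \left(-33 + 110\right) = 130 \cdot 77 = 10010$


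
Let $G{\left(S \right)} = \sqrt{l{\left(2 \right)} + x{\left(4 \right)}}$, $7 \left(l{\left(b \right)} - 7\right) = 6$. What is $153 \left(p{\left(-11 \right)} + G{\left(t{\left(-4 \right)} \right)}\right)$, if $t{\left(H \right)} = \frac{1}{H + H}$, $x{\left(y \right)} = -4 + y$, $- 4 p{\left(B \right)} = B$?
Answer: $\frac{1683}{4} + \frac{153 \sqrt{385}}{7} \approx 849.62$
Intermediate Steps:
$l{\left(b \right)} = \frac{55}{7}$ ($l{\left(b \right)} = 7 + \frac{1}{7} \cdot 6 = 7 + \frac{6}{7} = \frac{55}{7}$)
$p{\left(B \right)} = - \frac{B}{4}$
$t{\left(H \right)} = \frac{1}{2 H}$
$G{\left(S \right)} = \frac{\sqrt{385}}{7}$ ($G{\left(S \right)} = \sqrt{\frac{55}{7} + \left(-4 + 4\right)} = \sqrt{\frac{55}{7} + 0} = \sqrt{\frac{55}{7}} = \frac{\sqrt{385}}{7}$)
$153 \left(p{\left(-11 \right)} + G{\left(t{\left(-4 \right)} \right)}\right) = 153 \left(\left(- \frac{1}{4}\right) \left(-11\right) + \frac{\sqrt{385}}{7}\right) = 153 \left(\frac{11}{4} + \frac{\sqrt{385}}{7}\right) = \frac{1683}{4} + \frac{153 \sqrt{385}}{7}$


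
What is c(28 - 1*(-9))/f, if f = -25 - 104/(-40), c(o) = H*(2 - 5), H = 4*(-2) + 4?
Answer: -15/28 ≈ -0.53571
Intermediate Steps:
H = -4 (H = -8 + 4 = -4)
c(o) = 12 (c(o) = -4*(2 - 5) = -4*(-3) = 12)
f = -112/5 (f = -25 - 104*(-1)/40 = -25 - 8*(-13/40) = -25 + 13/5 = -112/5 ≈ -22.400)
c(28 - 1*(-9))/f = 12/(-112/5) = 12*(-5/112) = -15/28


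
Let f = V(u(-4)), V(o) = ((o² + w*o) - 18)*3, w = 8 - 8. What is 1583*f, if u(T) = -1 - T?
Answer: -42741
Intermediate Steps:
w = 0
V(o) = -54 + 3*o² (V(o) = ((o² + 0*o) - 18)*3 = ((o² + 0) - 18)*3 = (o² - 18)*3 = (-18 + o²)*3 = -54 + 3*o²)
f = -27 (f = -54 + 3*(-1 - 1*(-4))² = -54 + 3*(-1 + 4)² = -54 + 3*3² = -54 + 3*9 = -54 + 27 = -27)
1583*f = 1583*(-27) = -42741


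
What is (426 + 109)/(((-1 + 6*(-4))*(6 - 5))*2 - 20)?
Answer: -107/14 ≈ -7.6429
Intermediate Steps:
(426 + 109)/(((-1 + 6*(-4))*(6 - 5))*2 - 20) = 535/(((-1 - 24)*1)*2 - 20) = 535/(-25*1*2 - 20) = 535/(-25*2 - 20) = 535/(-50 - 20) = 535/(-70) = 535*(-1/70) = -107/14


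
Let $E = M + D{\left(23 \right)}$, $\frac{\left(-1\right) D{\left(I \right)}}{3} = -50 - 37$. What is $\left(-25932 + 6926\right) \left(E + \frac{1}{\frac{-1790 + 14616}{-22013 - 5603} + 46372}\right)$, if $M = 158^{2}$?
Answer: $- \frac{306975811461229898}{640298163} \approx -4.7943 \cdot 10^{8}$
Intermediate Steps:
$D{\left(I \right)} = 261$ ($D{\left(I \right)} = - 3 \left(-50 - 37\right) = \left(-3\right) \left(-87\right) = 261$)
$M = 24964$
$E = 25225$ ($E = 24964 + 261 = 25225$)
$\left(-25932 + 6926\right) \left(E + \frac{1}{\frac{-1790 + 14616}{-22013 - 5603} + 46372}\right) = \left(-25932 + 6926\right) \left(25225 + \frac{1}{\frac{-1790 + 14616}{-22013 - 5603} + 46372}\right) = - 19006 \left(25225 + \frac{1}{\frac{12826}{-27616} + 46372}\right) = - 19006 \left(25225 + \frac{1}{12826 \left(- \frac{1}{27616}\right) + 46372}\right) = - 19006 \left(25225 + \frac{1}{- \frac{6413}{13808} + 46372}\right) = - 19006 \left(25225 + \frac{1}{\frac{640298163}{13808}}\right) = - 19006 \left(25225 + \frac{13808}{640298163}\right) = \left(-19006\right) \frac{16151521175483}{640298163} = - \frac{306975811461229898}{640298163}$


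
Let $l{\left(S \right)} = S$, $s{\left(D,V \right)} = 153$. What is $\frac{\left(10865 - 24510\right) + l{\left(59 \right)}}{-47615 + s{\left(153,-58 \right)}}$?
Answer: $\frac{6793}{23731} \approx 0.28625$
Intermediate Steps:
$\frac{\left(10865 - 24510\right) + l{\left(59 \right)}}{-47615 + s{\left(153,-58 \right)}} = \frac{\left(10865 - 24510\right) + 59}{-47615 + 153} = \frac{-13645 + 59}{-47462} = \left(-13586\right) \left(- \frac{1}{47462}\right) = \frac{6793}{23731}$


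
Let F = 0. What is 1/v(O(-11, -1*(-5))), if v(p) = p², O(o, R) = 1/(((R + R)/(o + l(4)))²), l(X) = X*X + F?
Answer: 16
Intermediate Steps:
l(X) = X² (l(X) = X*X + 0 = X² + 0 = X²)
O(o, R) = (16 + o)²/(4*R²) (O(o, R) = 1/(((R + R)/(o + 4²))²) = 1/(((2*R)/(o + 16))²) = 1/(((2*R)/(16 + o))²) = 1/((2*R/(16 + o))²) = 1/(4*R²/(16 + o)²) = (16 + o)²/(4*R²))
1/v(O(-11, -1*(-5))) = 1/(((16 - 11)²/(4*(-1*(-5))²))²) = 1/(((¼)*5²/5²)²) = 1/(((¼)*(1/25)*25)²) = 1/((¼)²) = 1/(1/16) = 16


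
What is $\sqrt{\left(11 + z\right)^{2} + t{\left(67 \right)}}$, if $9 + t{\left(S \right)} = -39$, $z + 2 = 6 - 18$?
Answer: $i \sqrt{39} \approx 6.245 i$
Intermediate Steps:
$z = -14$ ($z = -2 + \left(6 - 18\right) = -2 - 12 = -14$)
$t{\left(S \right)} = -48$ ($t{\left(S \right)} = -9 - 39 = -48$)
$\sqrt{\left(11 + z\right)^{2} + t{\left(67 \right)}} = \sqrt{\left(11 - 14\right)^{2} - 48} = \sqrt{\left(-3\right)^{2} - 48} = \sqrt{9 - 48} = \sqrt{-39} = i \sqrt{39}$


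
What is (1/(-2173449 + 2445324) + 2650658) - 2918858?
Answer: -72916874999/271875 ≈ -2.6820e+5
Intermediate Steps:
(1/(-2173449 + 2445324) + 2650658) - 2918858 = (1/271875 + 2650658) - 2918858 = 720647643751/271875 - 2918858 = -72916874999/271875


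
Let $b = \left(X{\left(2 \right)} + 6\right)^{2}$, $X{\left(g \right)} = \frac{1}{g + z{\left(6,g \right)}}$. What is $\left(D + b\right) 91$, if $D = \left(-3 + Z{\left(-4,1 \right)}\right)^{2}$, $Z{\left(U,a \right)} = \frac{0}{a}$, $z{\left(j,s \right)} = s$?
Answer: $\frac{69979}{16} \approx 4373.7$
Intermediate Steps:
$X{\left(g \right)} = \frac{1}{2 g}$ ($X{\left(g \right)} = \frac{1}{g + g} = \frac{1}{2 g}$)
$Z{\left(U,a \right)} = 0$
$D = 9$ ($D = \left(-3 + 0\right)^{2} = \left(-3\right)^{2} = 9$)
$b = \frac{625}{16}$ ($b = \left(\frac{1}{2 \cdot 2} + 6\right)^{2} = \left(\frac{1}{2} \cdot \frac{1}{2} + 6\right)^{2} = \left(\frac{1}{4} + 6\right)^{2} = \left(\frac{25}{4}\right)^{2} = \frac{625}{16} \approx 39.063$)
$\left(D + b\right) 91 = \left(9 + \frac{625}{16}\right) 91 = \frac{769}{16} \cdot 91 = \frac{69979}{16}$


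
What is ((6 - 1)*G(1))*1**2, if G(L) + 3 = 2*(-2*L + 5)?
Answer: 15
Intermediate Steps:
G(L) = 7 - 4*L (G(L) = -3 + 2*(-2*L + 5) = -3 + 2*(5 - 2*L) = -3 + (10 - 4*L) = 7 - 4*L)
((6 - 1)*G(1))*1**2 = ((6 - 1)*(7 - 4*1))*1**2 = (5*(7 - 4))*1 = (5*3)*1 = 15*1 = 15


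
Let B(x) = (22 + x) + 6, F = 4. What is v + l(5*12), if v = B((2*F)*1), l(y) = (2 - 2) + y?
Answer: 96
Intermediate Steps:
l(y) = y (l(y) = 0 + y = y)
B(x) = 28 + x
v = 36 (v = 28 + (2*4)*1 = 28 + 8*1 = 28 + 8 = 36)
v + l(5*12) = 36 + 5*12 = 36 + 60 = 96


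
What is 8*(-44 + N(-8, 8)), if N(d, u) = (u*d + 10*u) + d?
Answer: -288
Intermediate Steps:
N(d, u) = d + 10*u + d*u (N(d, u) = (d*u + 10*u) + d = (10*u + d*u) + d = d + 10*u + d*u)
8*(-44 + N(-8, 8)) = 8*(-44 + (-8 + 10*8 - 8*8)) = 8*(-44 + (-8 + 80 - 64)) = 8*(-44 + 8) = 8*(-36) = -288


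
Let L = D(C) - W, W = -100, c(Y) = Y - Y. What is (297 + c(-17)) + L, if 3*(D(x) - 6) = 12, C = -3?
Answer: 407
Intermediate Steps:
D(x) = 10 (D(x) = 6 + (⅓)*12 = 6 + 4 = 10)
c(Y) = 0
L = 110 (L = 10 - 1*(-100) = 10 + 100 = 110)
(297 + c(-17)) + L = (297 + 0) + 110 = 297 + 110 = 407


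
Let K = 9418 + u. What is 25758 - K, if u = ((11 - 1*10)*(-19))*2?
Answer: 16378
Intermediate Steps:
u = -38 (u = ((11 - 10)*(-19))*2 = (1*(-19))*2 = -19*2 = -38)
K = 9380 (K = 9418 - 38 = 9380)
25758 - K = 25758 - 1*9380 = 25758 - 9380 = 16378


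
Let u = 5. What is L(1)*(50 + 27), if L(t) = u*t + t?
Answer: 462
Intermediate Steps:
L(t) = 6*t (L(t) = 5*t + t = 6*t)
L(1)*(50 + 27) = (6*1)*(50 + 27) = 6*77 = 462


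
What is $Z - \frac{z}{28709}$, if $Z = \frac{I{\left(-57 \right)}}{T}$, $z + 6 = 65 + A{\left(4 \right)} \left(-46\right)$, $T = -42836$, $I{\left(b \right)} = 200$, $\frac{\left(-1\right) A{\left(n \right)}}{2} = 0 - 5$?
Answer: $\frac{2858859}{307444681} \approx 0.0092988$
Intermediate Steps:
$A{\left(n \right)} = 10$ ($A{\left(n \right)} = - 2 \left(0 - 5\right) = \left(-2\right) \left(-5\right) = 10$)
$z = -401$ ($z = -6 + \left(65 + 10 \left(-46\right)\right) = -6 + \left(65 - 460\right) = -6 - 395 = -401$)
$Z = - \frac{50}{10709}$ ($Z = \frac{200}{-42836} = 200 \left(- \frac{1}{42836}\right) = - \frac{50}{10709} \approx -0.004669$)
$Z - \frac{z}{28709} = - \frac{50}{10709} - - \frac{401}{28709} = - \frac{50}{10709} + \frac{401}{28709} = \frac{2858859}{307444681}$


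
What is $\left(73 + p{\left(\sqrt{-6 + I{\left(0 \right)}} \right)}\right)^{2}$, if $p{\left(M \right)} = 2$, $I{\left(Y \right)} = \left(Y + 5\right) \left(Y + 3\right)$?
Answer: $5625$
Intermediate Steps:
$I{\left(Y \right)} = \left(3 + Y\right) \left(5 + Y\right)$ ($I{\left(Y \right)} = \left(5 + Y\right) \left(3 + Y\right) = \left(3 + Y\right) \left(5 + Y\right)$)
$\left(73 + p{\left(\sqrt{-6 + I{\left(0 \right)}} \right)}\right)^{2} = \left(73 + 2\right)^{2} = 75^{2} = 5625$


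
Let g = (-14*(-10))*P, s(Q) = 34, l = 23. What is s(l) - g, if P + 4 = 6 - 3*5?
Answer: 1854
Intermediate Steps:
P = -13 (P = -4 + (6 - 3*5) = -4 + (6 - 15) = -4 - 9 = -13)
g = -1820 (g = -14*(-10)*(-13) = 140*(-13) = -1820)
s(l) - g = 34 - 1*(-1820) = 34 + 1820 = 1854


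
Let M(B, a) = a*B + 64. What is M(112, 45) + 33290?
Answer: 38394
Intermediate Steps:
M(B, a) = 64 + B*a (M(B, a) = B*a + 64 = 64 + B*a)
M(112, 45) + 33290 = (64 + 112*45) + 33290 = (64 + 5040) + 33290 = 5104 + 33290 = 38394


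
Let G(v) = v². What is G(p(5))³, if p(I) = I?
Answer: 15625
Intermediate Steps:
G(p(5))³ = (5²)³ = 25³ = 15625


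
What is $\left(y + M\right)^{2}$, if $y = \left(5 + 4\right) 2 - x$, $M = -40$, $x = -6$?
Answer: $256$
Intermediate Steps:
$y = 24$ ($y = \left(5 + 4\right) 2 - -6 = 9 \cdot 2 + 6 = 18 + 6 = 24$)
$\left(y + M\right)^{2} = \left(24 - 40\right)^{2} = \left(-16\right)^{2} = 256$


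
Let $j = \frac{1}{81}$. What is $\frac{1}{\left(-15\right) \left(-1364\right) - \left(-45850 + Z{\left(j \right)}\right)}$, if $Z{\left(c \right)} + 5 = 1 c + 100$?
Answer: $\frac{81}{5363414} \approx 1.5102 \cdot 10^{-5}$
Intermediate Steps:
$j = \frac{1}{81} \approx 0.012346$
$Z{\left(c \right)} = 95 + c$ ($Z{\left(c \right)} = -5 + \left(1 c + 100\right) = -5 + \left(c + 100\right) = -5 + \left(100 + c\right) = 95 + c$)
$\frac{1}{\left(-15\right) \left(-1364\right) - \left(-45850 + Z{\left(j \right)}\right)} = \frac{1}{\left(-15\right) \left(-1364\right) + \left(45850 - \left(95 + \frac{1}{81}\right)\right)} = \frac{1}{20460 + \left(45850 - \frac{7696}{81}\right)} = \frac{1}{20460 + \frac{3706154}{81}} = \frac{1}{\frac{5363414}{81}} = \frac{81}{5363414}$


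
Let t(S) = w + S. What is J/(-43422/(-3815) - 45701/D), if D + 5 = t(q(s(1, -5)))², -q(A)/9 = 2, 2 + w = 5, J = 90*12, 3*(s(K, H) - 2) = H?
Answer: -36257760/6591859 ≈ -5.5004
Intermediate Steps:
s(K, H) = 2 + H/3
J = 1080
w = 3 (w = -2 + 5 = 3)
q(A) = -18 (q(A) = -9*2 = -18)
t(S) = 3 + S
D = 220 (D = -5 + (3 - 18)² = -5 + (-15)² = -5 + 225 = 220)
J/(-43422/(-3815) - 45701/D) = 1080/(-43422/(-3815) - 45701/220) = 1080/(-43422*(-1/3815) - 45701*1/220) = 1080/(43422/3815 - 45701/220) = 1080/(-6591859/33572) = 1080*(-33572/6591859) = -36257760/6591859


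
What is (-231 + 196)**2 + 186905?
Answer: 188130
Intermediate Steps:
(-231 + 196)**2 + 186905 = (-35)**2 + 186905 = 1225 + 186905 = 188130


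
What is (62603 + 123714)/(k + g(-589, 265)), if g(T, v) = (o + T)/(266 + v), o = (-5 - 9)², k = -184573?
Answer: -32978109/32669552 ≈ -1.0094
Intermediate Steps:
o = 196 (o = (-14)² = 196)
g(T, v) = (196 + T)/(266 + v)
(62603 + 123714)/(k + g(-589, 265)) = (62603 + 123714)/(-184573 + (196 - 589)/(266 + 265)) = 186317/(-184573 - 393/531) = 186317/(-184573 + (1/531)*(-393)) = 186317/(-184573 - 131/177) = 186317/(-32669552/177) = 186317*(-177/32669552) = -32978109/32669552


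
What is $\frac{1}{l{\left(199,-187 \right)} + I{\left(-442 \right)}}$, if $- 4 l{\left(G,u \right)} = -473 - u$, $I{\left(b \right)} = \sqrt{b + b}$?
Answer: $\frac{22}{1845} - \frac{8 i \sqrt{221}}{23985} \approx 0.011924 - 0.0049585 i$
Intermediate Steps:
$I{\left(b \right)} = \sqrt{2} \sqrt{b}$ ($I{\left(b \right)} = \sqrt{2 b} = \sqrt{2} \sqrt{b}$)
$l{\left(G,u \right)} = \frac{473}{4} + \frac{u}{4}$ ($l{\left(G,u \right)} = - \frac{-473 - u}{4} = \frac{473}{4} + \frac{u}{4}$)
$\frac{1}{l{\left(199,-187 \right)} + I{\left(-442 \right)}} = \frac{1}{\left(\frac{473}{4} + \frac{1}{4} \left(-187\right)\right) + \sqrt{2} \sqrt{-442}} = \frac{1}{\left(\frac{473}{4} - \frac{187}{4}\right) + \sqrt{2} i \sqrt{442}} = \frac{1}{\frac{143}{2} + 2 i \sqrt{221}}$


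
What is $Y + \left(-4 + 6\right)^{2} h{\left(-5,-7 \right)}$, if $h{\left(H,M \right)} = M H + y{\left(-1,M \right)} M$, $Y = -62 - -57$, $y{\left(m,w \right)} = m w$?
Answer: $-61$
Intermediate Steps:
$Y = -5$ ($Y = -62 + 57 = -5$)
$h{\left(H,M \right)} = - M^{2} + H M$ ($h{\left(H,M \right)} = M H + - M M = H M - M^{2} = - M^{2} + H M$)
$Y + \left(-4 + 6\right)^{2} h{\left(-5,-7 \right)} = -5 + \left(-4 + 6\right)^{2} \left(- 7 \left(-5 - -7\right)\right) = -5 + 2^{2} \left(- 7 \left(-5 + 7\right)\right) = -5 + 4 \left(\left(-7\right) 2\right) = -5 + 4 \left(-14\right) = -5 - 56 = -61$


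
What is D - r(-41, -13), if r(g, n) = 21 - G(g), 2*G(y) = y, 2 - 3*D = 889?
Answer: -2023/6 ≈ -337.17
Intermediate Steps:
D = -887/3 (D = ⅔ - ⅓*889 = ⅔ - 889/3 = -887/3 ≈ -295.67)
G(y) = y/2
r(g, n) = 21 - g/2
D - r(-41, -13) = -887/3 - (21 - ½*(-41)) = -887/3 - (21 + 41/2) = -887/3 - 1*83/2 = -887/3 - 83/2 = -2023/6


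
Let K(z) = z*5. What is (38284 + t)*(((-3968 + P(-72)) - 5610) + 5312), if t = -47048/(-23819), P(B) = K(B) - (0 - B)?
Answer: -4284264259512/23819 ≈ -1.7987e+8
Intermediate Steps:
K(z) = 5*z
P(B) = 6*B (P(B) = 5*B - (0 - B) = 5*B - (-1)*B = 5*B + B = 6*B)
t = 47048/23819 (t = -47048*(-1/23819) = 47048/23819 ≈ 1.9752)
(38284 + t)*(((-3968 + P(-72)) - 5610) + 5312) = (38284 + 47048/23819)*(((-3968 + 6*(-72)) - 5610) + 5312) = 911933644*(((-3968 - 432) - 5610) + 5312)/23819 = 911933644*((-4400 - 5610) + 5312)/23819 = 911933644*(-10010 + 5312)/23819 = (911933644/23819)*(-4698) = -4284264259512/23819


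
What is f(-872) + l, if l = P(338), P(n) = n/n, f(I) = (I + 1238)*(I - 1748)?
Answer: -958919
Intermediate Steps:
f(I) = (-1748 + I)*(1238 + I) (f(I) = (1238 + I)*(-1748 + I) = (-1748 + I)*(1238 + I))
P(n) = 1
l = 1
f(-872) + l = (-2164024 + (-872)² - 510*(-872)) + 1 = (-2164024 + 760384 + 444720) + 1 = -958920 + 1 = -958919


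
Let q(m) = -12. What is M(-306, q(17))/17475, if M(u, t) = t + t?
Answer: -8/5825 ≈ -0.0013734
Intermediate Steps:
M(u, t) = 2*t
M(-306, q(17))/17475 = (2*(-12))/17475 = -24*1/17475 = -8/5825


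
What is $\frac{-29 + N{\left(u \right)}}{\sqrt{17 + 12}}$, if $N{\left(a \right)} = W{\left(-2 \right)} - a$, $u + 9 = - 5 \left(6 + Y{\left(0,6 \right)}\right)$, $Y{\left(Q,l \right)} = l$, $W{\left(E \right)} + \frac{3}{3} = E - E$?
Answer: $\frac{39 \sqrt{29}}{29} \approx 7.2421$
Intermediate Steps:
$W{\left(E \right)} = -1$ ($W{\left(E \right)} = -1 + \left(E - E\right) = -1 + 0 = -1$)
$u = -69$ ($u = -9 - 5 \left(6 + 6\right) = -9 - 60 = -69$)
$N{\left(a \right)} = -1 - a$
$\frac{-29 + N{\left(u \right)}}{\sqrt{17 + 12}} = \frac{-29 - -68}{\sqrt{17 + 12}} = \frac{-29 + \left(-1 + 69\right)}{\sqrt{29}} = \left(-29 + 68\right) \frac{\sqrt{29}}{29} = 39 \frac{\sqrt{29}}{29} = \frac{39 \sqrt{29}}{29}$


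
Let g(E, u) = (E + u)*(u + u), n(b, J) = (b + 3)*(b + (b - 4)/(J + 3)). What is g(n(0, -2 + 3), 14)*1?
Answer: 308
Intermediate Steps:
n(b, J) = (3 + b)*(b + (-4 + b)/(3 + J))
g(E, u) = 2*u*(E + u) (g(E, u) = (E + u)*(2*u) = 2*u*(E + u))
g(n(0, -2 + 3), 14)*1 = (2*14*((-12 + 4*0² + 8*0 + (-2 + 3)*0² + 3*(-2 + 3)*0)/(3 + (-2 + 3)) + 14))*1 = (2*14*((-12 + 4*0 + 0 + 1*0 + 3*1*0)/(3 + 1) + 14))*1 = (2*14*((-12 + 0 + 0 + 0 + 0)/4 + 14))*1 = (2*14*((¼)*(-12) + 14))*1 = (2*14*(-3 + 14))*1 = (2*14*11)*1 = 308*1 = 308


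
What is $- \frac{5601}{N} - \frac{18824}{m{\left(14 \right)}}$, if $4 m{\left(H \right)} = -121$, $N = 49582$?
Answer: $\frac{3732648551}{5999422} \approx 622.17$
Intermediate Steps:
$m{\left(H \right)} = - \frac{121}{4}$ ($m{\left(H \right)} = \frac{1}{4} \left(-121\right) = - \frac{121}{4}$)
$- \frac{5601}{N} - \frac{18824}{m{\left(14 \right)}} = - \frac{5601}{49582} - \frac{18824}{- \frac{121}{4}} = \left(-5601\right) \frac{1}{49582} - - \frac{75296}{121} = - \frac{5601}{49582} + \frac{75296}{121} = \frac{3732648551}{5999422}$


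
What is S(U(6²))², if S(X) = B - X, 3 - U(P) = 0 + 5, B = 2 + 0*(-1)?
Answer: 16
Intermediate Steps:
B = 2 (B = 2 + 0 = 2)
U(P) = -2 (U(P) = 3 - (0 + 5) = 3 - 1*5 = 3 - 5 = -2)
S(X) = 2 - X
S(U(6²))² = (2 - 1*(-2))² = (2 + 2)² = 4² = 16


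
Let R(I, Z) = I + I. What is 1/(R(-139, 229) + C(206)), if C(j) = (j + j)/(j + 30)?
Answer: -59/16299 ≈ -0.0036199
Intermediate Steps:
R(I, Z) = 2*I
C(j) = 2*j/(30 + j) (C(j) = (2*j)/(30 + j) = 2*j/(30 + j))
1/(R(-139, 229) + C(206)) = 1/(2*(-139) + 2*206/(30 + 206)) = 1/(-278 + 2*206/236) = 1/(-278 + 2*206*(1/236)) = 1/(-278 + 103/59) = 1/(-16299/59) = -59/16299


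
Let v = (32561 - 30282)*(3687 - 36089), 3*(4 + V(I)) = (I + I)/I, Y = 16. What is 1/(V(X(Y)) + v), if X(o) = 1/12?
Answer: -3/221532484 ≈ -1.3542e-8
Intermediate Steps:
X(o) = 1/12
V(I) = -10/3 (V(I) = -4 + ((I + I)/I)/3 = -4 + ((2*I)/I)/3 = -4 + (⅓)*2 = -4 + ⅔ = -10/3)
v = -73844158 (v = 2279*(-32402) = -73844158)
1/(V(X(Y)) + v) = 1/(-10/3 - 73844158) = 1/(-221532484/3) = -3/221532484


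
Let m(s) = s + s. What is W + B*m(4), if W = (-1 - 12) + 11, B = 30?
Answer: 238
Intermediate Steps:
m(s) = 2*s
W = -2 (W = -13 + 11 = -2)
W + B*m(4) = -2 + 30*(2*4) = -2 + 30*8 = -2 + 240 = 238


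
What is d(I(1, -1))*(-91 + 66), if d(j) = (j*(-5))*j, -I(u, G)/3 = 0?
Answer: 0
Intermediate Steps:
I(u, G) = 0 (I(u, G) = -3*0 = 0)
d(j) = -5*j**2 (d(j) = (-5*j)*j = -5*j**2)
d(I(1, -1))*(-91 + 66) = (-5*0**2)*(-91 + 66) = -5*0*(-25) = 0*(-25) = 0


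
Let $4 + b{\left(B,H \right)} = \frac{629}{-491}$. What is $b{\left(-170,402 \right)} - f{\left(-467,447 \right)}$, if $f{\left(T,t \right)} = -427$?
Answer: $\frac{207064}{491} \approx 421.72$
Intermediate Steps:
$b{\left(B,H \right)} = - \frac{2593}{491}$ ($b{\left(B,H \right)} = -4 + \frac{629}{-491} = -4 + 629 \left(- \frac{1}{491}\right) = -4 - \frac{629}{491} = - \frac{2593}{491}$)
$b{\left(-170,402 \right)} - f{\left(-467,447 \right)} = - \frac{2593}{491} - -427 = - \frac{2593}{491} + 427 = \frac{207064}{491}$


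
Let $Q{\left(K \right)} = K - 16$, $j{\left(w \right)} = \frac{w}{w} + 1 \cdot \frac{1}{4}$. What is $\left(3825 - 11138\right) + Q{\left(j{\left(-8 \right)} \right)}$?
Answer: $- \frac{29311}{4} \approx -7327.8$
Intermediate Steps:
$j{\left(w \right)} = \frac{5}{4}$ ($j{\left(w \right)} = 1 + 1 \cdot \frac{1}{4} = 1 + \frac{1}{4} = \frac{5}{4}$)
$Q{\left(K \right)} = -16 + K$ ($Q{\left(K \right)} = K - 16 = -16 + K$)
$\left(3825 - 11138\right) + Q{\left(j{\left(-8 \right)} \right)} = \left(3825 - 11138\right) + \left(-16 + \frac{5}{4}\right) = -7313 - \frac{59}{4} = - \frac{29311}{4}$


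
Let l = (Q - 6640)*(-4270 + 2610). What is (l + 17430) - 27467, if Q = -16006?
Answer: 37582323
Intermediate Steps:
l = 37592360 (l = (-16006 - 6640)*(-4270 + 2610) = -22646*(-1660) = 37592360)
(l + 17430) - 27467 = (37592360 + 17430) - 27467 = 37609790 - 27467 = 37582323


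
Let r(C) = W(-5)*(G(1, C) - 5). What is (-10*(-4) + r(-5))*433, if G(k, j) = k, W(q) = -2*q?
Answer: 0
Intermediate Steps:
r(C) = -40 (r(C) = (-2*(-5))*(1 - 5) = 10*(-4) = -40)
(-10*(-4) + r(-5))*433 = (-10*(-4) - 40)*433 = (40 - 40)*433 = 0*433 = 0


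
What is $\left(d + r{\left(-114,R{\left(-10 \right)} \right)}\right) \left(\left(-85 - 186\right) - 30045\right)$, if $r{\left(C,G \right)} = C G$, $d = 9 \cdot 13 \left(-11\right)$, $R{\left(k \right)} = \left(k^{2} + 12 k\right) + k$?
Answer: $-64664028$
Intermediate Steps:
$R{\left(k \right)} = k^{2} + 13 k$
$d = -1287$ ($d = 117 \left(-11\right) = -1287$)
$\left(d + r{\left(-114,R{\left(-10 \right)} \right)}\right) \left(\left(-85 - 186\right) - 30045\right) = \left(-1287 - 114 \left(- 10 \left(13 - 10\right)\right)\right) \left(\left(-85 - 186\right) - 30045\right) = \left(-1287 - 114 \left(\left(-10\right) 3\right)\right) \left(\left(-85 - 186\right) - 30045\right) = \left(-1287 - -3420\right) \left(-271 - 30045\right) = \left(-1287 + 3420\right) \left(-30316\right) = 2133 \left(-30316\right) = -64664028$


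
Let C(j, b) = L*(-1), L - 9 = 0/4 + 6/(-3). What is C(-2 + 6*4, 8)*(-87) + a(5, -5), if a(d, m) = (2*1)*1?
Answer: 611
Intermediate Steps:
L = 7 (L = 9 + (0/4 + 6/(-3)) = 9 + (0*(1/4) + 6*(-1/3)) = 9 + (0 - 2) = 9 - 2 = 7)
a(d, m) = 2 (a(d, m) = 2*1 = 2)
C(j, b) = -7 (C(j, b) = 7*(-1) = -7)
C(-2 + 6*4, 8)*(-87) + a(5, -5) = -7*(-87) + 2 = 609 + 2 = 611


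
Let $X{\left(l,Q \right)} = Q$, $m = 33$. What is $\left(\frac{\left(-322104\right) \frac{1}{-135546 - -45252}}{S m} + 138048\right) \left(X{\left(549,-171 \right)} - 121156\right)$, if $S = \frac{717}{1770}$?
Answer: $- \frac{1987961185989659368}{118691463} \approx -1.6749 \cdot 10^{10}$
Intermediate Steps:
$S = \frac{239}{590}$ ($S = 717 \cdot \frac{1}{1770} = \frac{239}{590} \approx 0.40508$)
$\left(\frac{\left(-322104\right) \frac{1}{-135546 - -45252}}{S m} + 138048\right) \left(X{\left(549,-171 \right)} - 121156\right) = \left(\frac{\left(-322104\right) \frac{1}{-135546 - -45252}}{\frac{239}{590} \cdot 33} + 138048\right) \left(-171 - 121156\right) = \left(\frac{\left(-322104\right) \frac{1}{-135546 + 45252}}{\frac{7887}{590}} + 138048\right) \left(-121327\right) = \left(- \frac{322104}{-90294} \cdot \frac{590}{7887} + 138048\right) \left(-121327\right) = \left(\left(-322104\right) \left(- \frac{1}{90294}\right) \frac{590}{7887} + 138048\right) \left(-121327\right) = \left(\frac{53684}{15049} \cdot \frac{590}{7887} + 138048\right) \left(-121327\right) = \left(\frac{31673560}{118691463} + 138048\right) \left(-121327\right) = \frac{16385150757784}{118691463} \left(-121327\right) = - \frac{1987961185989659368}{118691463}$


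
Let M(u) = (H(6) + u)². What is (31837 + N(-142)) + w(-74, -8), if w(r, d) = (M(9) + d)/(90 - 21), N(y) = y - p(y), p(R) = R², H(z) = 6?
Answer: 795856/69 ≈ 11534.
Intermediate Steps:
M(u) = (6 + u)²
N(y) = y - y²
w(r, d) = 75/23 + d/69 (w(r, d) = ((6 + 9)² + d)/(90 - 21) = (15² + d)/69 = (225 + d)*(1/69) = 75/23 + d/69)
(31837 + N(-142)) + w(-74, -8) = (31837 - 142*(1 - 1*(-142))) + (75/23 + (1/69)*(-8)) = (31837 - 142*(1 + 142)) + (75/23 - 8/69) = (31837 - 142*143) + 217/69 = (31837 - 20306) + 217/69 = 11531 + 217/69 = 795856/69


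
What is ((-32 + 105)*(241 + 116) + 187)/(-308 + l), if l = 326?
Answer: 13124/9 ≈ 1458.2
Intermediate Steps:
((-32 + 105)*(241 + 116) + 187)/(-308 + l) = ((-32 + 105)*(241 + 116) + 187)/(-308 + 326) = (73*357 + 187)/18 = (26061 + 187)*(1/18) = 26248*(1/18) = 13124/9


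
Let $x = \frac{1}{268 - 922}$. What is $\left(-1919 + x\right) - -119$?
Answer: $- \frac{1177201}{654} \approx -1800.0$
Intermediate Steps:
$x = - \frac{1}{654}$ ($x = \frac{1}{-654} = - \frac{1}{654} \approx -0.0015291$)
$\left(-1919 + x\right) - -119 = \left(-1919 - \frac{1}{654}\right) - -119 = - \frac{1255027}{654} + \left(132 - 13\right) = - \frac{1255027}{654} + 119 = - \frac{1177201}{654}$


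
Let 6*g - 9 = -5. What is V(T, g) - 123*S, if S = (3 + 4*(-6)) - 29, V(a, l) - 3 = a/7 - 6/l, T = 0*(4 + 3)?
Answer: 6144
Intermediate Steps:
T = 0 (T = 0*7 = 0)
g = ⅔ (g = 3/2 + (⅙)*(-5) = 3/2 - ⅚ = ⅔ ≈ 0.66667)
V(a, l) = 3 - 6/l + a/7 (V(a, l) = 3 + (a/7 - 6/l) = 3 + (-6/l + a/7) = 3 - 6/l + a/7)
S = -50 (S = (3 - 24) - 29 = -21 - 29 = -50)
V(T, g) - 123*S = (3 - 6/⅔ + (⅐)*0) - 123*(-50) = (3 - 6*3/2 + 0) + 6150 = (3 - 9 + 0) + 6150 = -6 + 6150 = 6144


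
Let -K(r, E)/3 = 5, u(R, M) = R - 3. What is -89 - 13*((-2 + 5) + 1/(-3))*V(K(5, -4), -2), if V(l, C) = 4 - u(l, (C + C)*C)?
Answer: -2555/3 ≈ -851.67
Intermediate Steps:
u(R, M) = -3 + R
K(r, E) = -15 (K(r, E) = -3*5 = -15)
V(l, C) = 7 - l (V(l, C) = 4 - (-3 + l) = 4 + (3 - l) = 7 - l)
-89 - 13*((-2 + 5) + 1/(-3))*V(K(5, -4), -2) = -89 - 13*((-2 + 5) + 1/(-3))*(7 - 1*(-15)) = -89 - 13*(3 + 1*(-⅓))*(7 + 15) = -89 - 13*(3 - ⅓)*22 = -89 - 104*22/3 = -89 - 13*176/3 = -89 - 2288/3 = -2555/3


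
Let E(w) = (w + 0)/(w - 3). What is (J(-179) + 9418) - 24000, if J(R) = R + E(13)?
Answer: -147597/10 ≈ -14760.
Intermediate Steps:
E(w) = w/(-3 + w)
J(R) = 13/10 + R (J(R) = R + 13/(-3 + 13) = R + 13/10 = 13/10 + R)
(J(-179) + 9418) - 24000 = ((13/10 - 179) + 9418) - 24000 = (-1777/10 + 9418) - 24000 = 92403/10 - 24000 = -147597/10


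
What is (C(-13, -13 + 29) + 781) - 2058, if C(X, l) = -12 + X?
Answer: -1302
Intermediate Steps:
(C(-13, -13 + 29) + 781) - 2058 = ((-12 - 13) + 781) - 2058 = (-25 + 781) - 2058 = 756 - 2058 = -1302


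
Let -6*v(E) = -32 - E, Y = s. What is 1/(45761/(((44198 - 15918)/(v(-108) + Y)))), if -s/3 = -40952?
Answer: 8484/1686430133 ≈ 5.0307e-6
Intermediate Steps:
s = 122856 (s = -3*(-40952) = 122856)
Y = 122856
v(E) = 16/3 + E/6 (v(E) = -(-32 - E)/6 = 16/3 + E/6)
1/(45761/(((44198 - 15918)/(v(-108) + Y)))) = 1/(45761/(((44198 - 15918)/((16/3 + (⅙)*(-108)) + 122856)))) = 1/(45761/((28280/((16/3 - 18) + 122856)))) = 1/(45761/((28280/(-38/3 + 122856)))) = 1/(45761/((28280/(368530/3)))) = 1/(45761/((28280*(3/368530)))) = 1/(45761/(8484/36853)) = 1/(45761*(36853/8484)) = 1/(1686430133/8484) = 8484/1686430133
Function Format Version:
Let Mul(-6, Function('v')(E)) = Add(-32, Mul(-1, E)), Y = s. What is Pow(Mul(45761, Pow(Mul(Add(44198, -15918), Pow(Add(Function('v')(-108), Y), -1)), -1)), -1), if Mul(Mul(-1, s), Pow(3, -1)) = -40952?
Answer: Rational(8484, 1686430133) ≈ 5.0307e-6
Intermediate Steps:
s = 122856 (s = Mul(-3, -40952) = 122856)
Y = 122856
Function('v')(E) = Add(Rational(16, 3), Mul(Rational(1, 6), E)) (Function('v')(E) = Mul(Rational(-1, 6), Add(-32, Mul(-1, E))) = Add(Rational(16, 3), Mul(Rational(1, 6), E)))
Pow(Mul(45761, Pow(Mul(Add(44198, -15918), Pow(Add(Function('v')(-108), Y), -1)), -1)), -1) = Pow(Mul(45761, Pow(Mul(Add(44198, -15918), Pow(Add(Add(Rational(16, 3), Mul(Rational(1, 6), -108)), 122856), -1)), -1)), -1) = Pow(Mul(45761, Pow(Mul(28280, Pow(Add(Add(Rational(16, 3), -18), 122856), -1)), -1)), -1) = Pow(Mul(45761, Pow(Mul(28280, Pow(Add(Rational(-38, 3), 122856), -1)), -1)), -1) = Pow(Mul(45761, Pow(Mul(28280, Pow(Rational(368530, 3), -1)), -1)), -1) = Pow(Mul(45761, Pow(Mul(28280, Rational(3, 368530)), -1)), -1) = Pow(Mul(45761, Pow(Rational(8484, 36853), -1)), -1) = Pow(Mul(45761, Rational(36853, 8484)), -1) = Pow(Rational(1686430133, 8484), -1) = Rational(8484, 1686430133)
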